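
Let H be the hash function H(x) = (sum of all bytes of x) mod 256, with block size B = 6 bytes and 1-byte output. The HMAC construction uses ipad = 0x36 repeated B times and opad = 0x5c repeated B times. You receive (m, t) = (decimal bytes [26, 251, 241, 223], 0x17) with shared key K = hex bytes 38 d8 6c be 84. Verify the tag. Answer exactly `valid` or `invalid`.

Key hex bytes 38 d8 6c be 84 is 5 bytes ≤ B = 6; zero-pad to 6 bytes: K' = 38 d8 6c be 84 00.
K' ⊕ ipad = 0e ee 5a 88 b2 36; K' ⊕ opad = 64 84 30 e2 d8 5c.
Inner hash: sum = 14+238+90+136+178+54+26+251+241+223 = 1451; mod 256 = 171 → ab.
Outer hash (recomputed tag): sum = 100+132+48+226+216+92+171 = 985; mod 256 = 217 → d9.
Recomputed tag = d9; claimed = 17 → mismatch.

invalid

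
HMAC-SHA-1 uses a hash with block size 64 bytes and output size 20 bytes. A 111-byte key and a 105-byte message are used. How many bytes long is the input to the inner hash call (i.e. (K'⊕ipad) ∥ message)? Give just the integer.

Key is 111 > 64 bytes, so it is hashed to 20 bytes then zero-padded to 64: |K'| = 64.
Inner input = (K'⊕ipad) ∥ m → 64 + 105 = 169 bytes.

169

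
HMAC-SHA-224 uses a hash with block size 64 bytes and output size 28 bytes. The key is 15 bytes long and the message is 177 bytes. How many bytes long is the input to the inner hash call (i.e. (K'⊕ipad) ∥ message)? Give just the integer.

Key is 15 ≤ 64 bytes, zero-padded: |K'| = 64.
Inner input = (K'⊕ipad) ∥ m → 64 + 177 = 241 bytes.

241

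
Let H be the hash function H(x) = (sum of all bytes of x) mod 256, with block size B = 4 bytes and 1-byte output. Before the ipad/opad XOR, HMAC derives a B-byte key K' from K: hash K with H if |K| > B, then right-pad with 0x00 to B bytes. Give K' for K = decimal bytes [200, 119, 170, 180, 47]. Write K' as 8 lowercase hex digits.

cc000000

|K| = 5 > B = 4, so first hash the key.
H(K): sum = 200+119+170+180+47 = 716; mod 256 = 204 → cc.
Zero-pad H(K) = cc to 4 bytes: K' = cc 00 00 00.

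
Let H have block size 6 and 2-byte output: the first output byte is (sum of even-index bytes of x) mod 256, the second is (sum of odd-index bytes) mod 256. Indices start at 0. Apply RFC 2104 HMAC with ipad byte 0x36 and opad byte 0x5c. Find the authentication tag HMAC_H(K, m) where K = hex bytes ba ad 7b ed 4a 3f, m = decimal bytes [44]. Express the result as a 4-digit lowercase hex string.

a484

Key hex bytes ba ad 7b ed 4a 3f is exactly B = 6 bytes: K' = ba ad 7b ed 4a 3f.
K' ⊕ ipad = 8c 9b 4d db 7c 09.  K' ⊕ opad = e6 f1 27 b1 16 63.
Inner input = (K'⊕ipad) ∥ m = 8c 9b 4d db 7c 09 ∥ 2c.
Inner hash: even-index sum = 385 mod 256 = 129; odd-index sum = 383 mod 256 = 127 → 81 7f.
Outer input = (K'⊕opad) ∥ inner = e6 f1 27 b1 16 63 ∥ 81 7f.
Outer hash (tag): even-index sum = 420 mod 256 = 164; odd-index sum = 644 mod 256 = 132 → a4 84.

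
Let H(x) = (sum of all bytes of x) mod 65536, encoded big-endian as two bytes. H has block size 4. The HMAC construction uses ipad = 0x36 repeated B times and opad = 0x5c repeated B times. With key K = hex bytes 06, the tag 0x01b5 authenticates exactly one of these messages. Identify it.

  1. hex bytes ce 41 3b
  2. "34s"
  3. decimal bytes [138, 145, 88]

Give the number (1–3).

Key hex bytes 06 is 1 byte ≤ B = 4; zero-pad to 4 bytes: K' = 06 00 00 00.
K' ⊕ ipad = 30 36 36 36; K' ⊕ opad = 5a 5c 5c 5c.
m1: inner = H(30 36 36 36 ce 41 3b) = 02 1c; tag = H(5a 5c 5c 5c 02 1c) = 018c
m2: inner = H(30 36 36 36 33 34 73) = 01 ac; tag = H(5a 5c 5c 5c 01 ac) = 021b
m3: inner = H(30 36 36 36 8a 91 58) = 02 45; tag = H(5a 5c 5c 5c 02 45) = 01b5 ← matches

3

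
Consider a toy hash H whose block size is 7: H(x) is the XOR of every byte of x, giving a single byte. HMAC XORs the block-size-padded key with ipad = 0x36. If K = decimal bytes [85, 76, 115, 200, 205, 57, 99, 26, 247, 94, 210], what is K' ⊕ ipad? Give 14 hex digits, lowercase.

62363636363636

Key decimal bytes [85, 76, 115, 200, 205, 57, 99, 26, 247, 94, 210] = 55 4c 73 c8 cd 39 63 1a f7 5e d2 is 11 bytes > B = 7, so hash it first: H(key) = 54, then zero-pad to 7 bytes: K' = 54 00 00 00 00 00 00.
XOR each byte with 0x36: 54⊕36=62, 00⊕36=36, 00⊕36=36, 00⊕36=36, 00⊕36=36, 00⊕36=36, 00⊕36=36.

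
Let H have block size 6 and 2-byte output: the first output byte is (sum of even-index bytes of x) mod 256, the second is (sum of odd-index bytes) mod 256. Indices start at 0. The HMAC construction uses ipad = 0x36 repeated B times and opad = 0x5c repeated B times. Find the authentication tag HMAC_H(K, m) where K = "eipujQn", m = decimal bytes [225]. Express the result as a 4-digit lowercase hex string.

Key "eipujQn" = 65 69 70 75 6a 51 6e is 7 bytes > B = 6, so hash it first: H(key) = ad 2f, then zero-pad to 6 bytes: K' = ad 2f 00 00 00 00.
K' ⊕ ipad = 9b 19 36 36 36 36.  K' ⊕ opad = f1 73 5c 5c 5c 5c.
Inner input = (K'⊕ipad) ∥ m = 9b 19 36 36 36 36 ∥ e1.
Inner hash: even-index sum = 488 mod 256 = 232; odd-index sum = 133 mod 256 = 133 → e8 85.
Outer input = (K'⊕opad) ∥ inner = f1 73 5c 5c 5c 5c ∥ e8 85.
Outer hash (tag): even-index sum = 657 mod 256 = 145; odd-index sum = 432 mod 256 = 176 → 91 b0.

91b0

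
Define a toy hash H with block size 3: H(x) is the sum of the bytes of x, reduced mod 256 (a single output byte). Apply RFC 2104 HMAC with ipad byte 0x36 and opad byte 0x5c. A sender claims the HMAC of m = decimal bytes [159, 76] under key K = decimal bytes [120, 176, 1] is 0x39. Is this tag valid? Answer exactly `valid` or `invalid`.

invalid

Key decimal bytes [120, 176, 1] = 78 b0 01 is exactly B = 3 bytes: K' = 78 b0 01.
K' ⊕ ipad = 4e 86 37; K' ⊕ opad = 24 ec 5d.
Inner hash: sum = 78+134+55+159+76 = 502; mod 256 = 246 → f6.
Outer hash (recomputed tag): sum = 36+236+93+246 = 611; mod 256 = 99 → 63.
Recomputed tag = 63; claimed = 39 → mismatch.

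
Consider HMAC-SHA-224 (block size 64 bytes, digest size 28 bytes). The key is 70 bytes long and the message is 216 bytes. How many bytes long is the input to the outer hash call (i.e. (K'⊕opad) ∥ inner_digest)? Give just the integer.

Key is 70 > 64 bytes, so it is hashed to 28 bytes then zero-padded to 64: |K'| = 64.
Outer input = (K'⊕opad) ∥ H(inner) → 64 + 28 = 92 bytes.

92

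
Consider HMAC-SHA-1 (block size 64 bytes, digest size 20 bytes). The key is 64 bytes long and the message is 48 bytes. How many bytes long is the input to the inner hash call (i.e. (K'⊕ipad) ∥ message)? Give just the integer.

112

Key is 64 ≤ 64 bytes, zero-padded: |K'| = 64.
Inner input = (K'⊕ipad) ∥ m → 64 + 48 = 112 bytes.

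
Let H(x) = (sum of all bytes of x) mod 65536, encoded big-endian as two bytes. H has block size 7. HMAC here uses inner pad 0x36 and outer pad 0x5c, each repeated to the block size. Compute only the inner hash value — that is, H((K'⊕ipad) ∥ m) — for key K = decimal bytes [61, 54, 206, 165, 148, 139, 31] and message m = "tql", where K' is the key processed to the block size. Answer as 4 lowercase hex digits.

Key decimal bytes [61, 54, 206, 165, 148, 139, 31] = 3d 36 ce a5 94 8b 1f is exactly B = 7 bytes: K' = 3d 36 ce a5 94 8b 1f.
K' ⊕ ipad = 0b 00 f8 93 a2 bd 29.
Inner input = 0b 00 f8 93 a2 bd 29 ∥ 74 71 6c.
Inner hash: sum = 11+0+248+147+162+189+41+116+113+108 = 1135 → 04 6f.

046f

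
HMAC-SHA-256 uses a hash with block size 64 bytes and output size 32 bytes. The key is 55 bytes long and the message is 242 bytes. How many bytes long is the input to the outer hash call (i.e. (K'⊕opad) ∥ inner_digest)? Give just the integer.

Key is 55 ≤ 64 bytes, zero-padded: |K'| = 64.
Outer input = (K'⊕opad) ∥ H(inner) → 64 + 32 = 96 bytes.

96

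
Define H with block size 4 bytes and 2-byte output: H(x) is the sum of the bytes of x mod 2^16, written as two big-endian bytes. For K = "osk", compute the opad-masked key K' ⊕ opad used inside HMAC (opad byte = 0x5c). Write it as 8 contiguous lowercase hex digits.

332f375c

Key "osk" = 6f 73 6b is 3 bytes ≤ B = 4; zero-pad to 4 bytes: K' = 6f 73 6b 00.
XOR each byte with 0x5c: 6f⊕5c=33, 73⊕5c=2f, 6b⊕5c=37, 00⊕5c=5c.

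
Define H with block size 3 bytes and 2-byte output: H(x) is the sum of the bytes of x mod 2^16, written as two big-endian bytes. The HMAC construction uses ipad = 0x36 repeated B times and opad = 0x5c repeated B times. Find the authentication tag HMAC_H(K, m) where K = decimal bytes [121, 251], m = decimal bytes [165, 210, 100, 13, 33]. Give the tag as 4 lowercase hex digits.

Key decimal bytes [121, 251] = 79 fb is 2 bytes ≤ B = 3; zero-pad to 3 bytes: K' = 79 fb 00.
K' ⊕ ipad = 4f cd 36.  K' ⊕ opad = 25 a7 5c.
Inner input = (K'⊕ipad) ∥ m = 4f cd 36 ∥ a5 d2 64 0d 21.
Inner hash: sum = 79+205+54+165+210+100+13+33 = 859 → 03 5b.
Outer input = (K'⊕opad) ∥ inner = 25 a7 5c ∥ 03 5b.
Outer hash (tag): sum = 37+167+92+3+91 = 390 → 01 86.

0186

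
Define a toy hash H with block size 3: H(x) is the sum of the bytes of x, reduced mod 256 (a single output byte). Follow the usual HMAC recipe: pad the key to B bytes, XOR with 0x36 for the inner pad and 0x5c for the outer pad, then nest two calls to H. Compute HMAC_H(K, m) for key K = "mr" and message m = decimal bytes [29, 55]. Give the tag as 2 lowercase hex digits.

e4

Key "mr" = 6d 72 is 2 bytes ≤ B = 3; zero-pad to 3 bytes: K' = 6d 72 00.
K' ⊕ ipad = 5b 44 36.  K' ⊕ opad = 31 2e 5c.
Inner input = (K'⊕ipad) ∥ m = 5b 44 36 ∥ 1d 37.
Inner hash: sum = 91+68+54+29+55 = 297; mod 256 = 41 → 29.
Outer input = (K'⊕opad) ∥ inner = 31 2e 5c ∥ 29.
Outer hash (tag): sum = 49+46+92+41 = 228 → e4.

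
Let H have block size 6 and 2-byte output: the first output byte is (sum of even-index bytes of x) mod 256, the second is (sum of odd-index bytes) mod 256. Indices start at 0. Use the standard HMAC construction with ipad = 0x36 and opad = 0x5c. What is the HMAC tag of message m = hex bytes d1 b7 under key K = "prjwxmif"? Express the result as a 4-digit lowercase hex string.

6945

Key "prjwxmif" = 70 72 6a 77 78 6d 69 66 is 8 bytes > B = 6, so hash it first: H(key) = bb bc, then zero-pad to 6 bytes: K' = bb bc 00 00 00 00.
K' ⊕ ipad = 8d 8a 36 36 36 36.  K' ⊕ opad = e7 e0 5c 5c 5c 5c.
Inner input = (K'⊕ipad) ∥ m = 8d 8a 36 36 36 36 ∥ d1 b7.
Inner hash: even-index sum = 458 mod 256 = 202; odd-index sum = 429 mod 256 = 173 → ca ad.
Outer input = (K'⊕opad) ∥ inner = e7 e0 5c 5c 5c 5c ∥ ca ad.
Outer hash (tag): even-index sum = 617 mod 256 = 105; odd-index sum = 581 mod 256 = 69 → 69 45.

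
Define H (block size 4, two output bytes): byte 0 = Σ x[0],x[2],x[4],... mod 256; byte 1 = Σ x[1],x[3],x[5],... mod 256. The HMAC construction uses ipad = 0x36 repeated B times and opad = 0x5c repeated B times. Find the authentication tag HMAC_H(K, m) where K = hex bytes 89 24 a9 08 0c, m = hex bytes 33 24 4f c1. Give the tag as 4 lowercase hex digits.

Key hex bytes 89 24 a9 08 0c is 5 bytes > B = 4, so hash it first: H(key) = 3e 2c, then zero-pad to 4 bytes: K' = 3e 2c 00 00.
K' ⊕ ipad = 08 1a 36 36.  K' ⊕ opad = 62 70 5c 5c.
Inner input = (K'⊕ipad) ∥ m = 08 1a 36 36 ∥ 33 24 4f c1.
Inner hash: even-index sum = 192 mod 256 = 192; odd-index sum = 309 mod 256 = 53 → c0 35.
Outer input = (K'⊕opad) ∥ inner = 62 70 5c 5c ∥ c0 35.
Outer hash (tag): even-index sum = 382 mod 256 = 126; odd-index sum = 257 mod 256 = 1 → 7e 01.

7e01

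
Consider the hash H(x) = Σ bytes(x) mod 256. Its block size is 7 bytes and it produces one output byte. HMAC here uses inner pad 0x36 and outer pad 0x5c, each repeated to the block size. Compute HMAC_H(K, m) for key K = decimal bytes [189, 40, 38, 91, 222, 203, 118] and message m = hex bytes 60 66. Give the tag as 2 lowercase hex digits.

2a

Key decimal bytes [189, 40, 38, 91, 222, 203, 118] = bd 28 26 5b de cb 76 is exactly B = 7 bytes: K' = bd 28 26 5b de cb 76.
K' ⊕ ipad = 8b 1e 10 6d e8 fd 40.  K' ⊕ opad = e1 74 7a 07 82 97 2a.
Inner input = (K'⊕ipad) ∥ m = 8b 1e 10 6d e8 fd 40 ∥ 60 66.
Inner hash: sum = 139+30+16+109+232+253+64+96+102 = 1041; mod 256 = 17 → 11.
Outer input = (K'⊕opad) ∥ inner = e1 74 7a 07 82 97 2a ∥ 11.
Outer hash (tag): sum = 225+116+122+7+130+151+42+17 = 810; mod 256 = 42 → 2a.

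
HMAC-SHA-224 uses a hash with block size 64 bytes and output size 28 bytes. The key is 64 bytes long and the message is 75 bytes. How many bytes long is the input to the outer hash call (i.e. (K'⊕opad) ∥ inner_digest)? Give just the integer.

92

Key is 64 ≤ 64 bytes, zero-padded: |K'| = 64.
Outer input = (K'⊕opad) ∥ H(inner) → 64 + 28 = 92 bytes.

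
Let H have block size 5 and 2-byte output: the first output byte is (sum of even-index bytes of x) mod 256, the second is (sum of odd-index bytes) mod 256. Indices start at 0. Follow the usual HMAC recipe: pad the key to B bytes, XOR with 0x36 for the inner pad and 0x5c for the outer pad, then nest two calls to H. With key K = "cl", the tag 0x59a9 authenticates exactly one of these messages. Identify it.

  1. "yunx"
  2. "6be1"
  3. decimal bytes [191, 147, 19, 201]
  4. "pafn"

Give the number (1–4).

Key "cl" = 63 6c is 2 bytes ≤ B = 5; zero-pad to 5 bytes: K' = 63 6c 00 00 00.
K' ⊕ ipad = 55 5a 36 36 36; K' ⊕ opad = 3f 30 5c 5c 5c.
m1: inner = H(55 5a 36 36 36 79 75 6e 78) = ae 77; tag = H(3f 30 5c 5c 5c ae 77) = 6e3a
m2: inner = H(55 5a 36 36 36 36 62 65 31) = 54 2b; tag = H(3f 30 5c 5c 5c 54 2b) = 22e0
m3: inner = H(55 5a 36 36 36 bf 93 13 c9) = 1d 62; tag = H(3f 30 5c 5c 5c 1d 62) = 59a9 ← matches
m4: inner = H(55 5a 36 36 36 70 61 66 6e) = 90 66; tag = H(3f 30 5c 5c 5c 90 66) = 5d1c

3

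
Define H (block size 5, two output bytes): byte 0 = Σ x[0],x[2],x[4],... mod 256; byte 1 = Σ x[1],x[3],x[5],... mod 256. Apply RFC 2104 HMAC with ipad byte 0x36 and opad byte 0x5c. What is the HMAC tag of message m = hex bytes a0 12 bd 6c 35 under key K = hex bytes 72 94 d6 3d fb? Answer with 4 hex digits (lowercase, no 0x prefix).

Key hex bytes 72 94 d6 3d fb is exactly B = 5 bytes: K' = 72 94 d6 3d fb.
K' ⊕ ipad = 44 a2 e0 0b cd.  K' ⊕ opad = 2e c8 8a 61 a7.
Inner input = (K'⊕ipad) ∥ m = 44 a2 e0 0b cd ∥ a0 12 bd 6c 35.
Inner hash: even-index sum = 623 mod 256 = 111; odd-index sum = 575 mod 256 = 63 → 6f 3f.
Outer input = (K'⊕opad) ∥ inner = 2e c8 8a 61 a7 ∥ 6f 3f.
Outer hash (tag): even-index sum = 414 mod 256 = 158; odd-index sum = 408 mod 256 = 152 → 9e 98.

9e98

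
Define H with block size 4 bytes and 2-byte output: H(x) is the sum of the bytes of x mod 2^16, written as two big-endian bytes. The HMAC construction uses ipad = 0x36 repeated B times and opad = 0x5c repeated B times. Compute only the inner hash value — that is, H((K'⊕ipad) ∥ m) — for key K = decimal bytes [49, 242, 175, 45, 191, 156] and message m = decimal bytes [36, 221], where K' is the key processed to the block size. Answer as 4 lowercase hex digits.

Key decimal bytes [49, 242, 175, 45, 191, 156] = 31 f2 af 2d bf 9c is 6 bytes > B = 4, so hash it first: H(key) = 03 5a, then zero-pad to 4 bytes: K' = 03 5a 00 00.
K' ⊕ ipad = 35 6c 36 36.
Inner input = 35 6c 36 36 ∥ 24 dd.
Inner hash: sum = 53+108+54+54+36+221 = 526 → 02 0e.

020e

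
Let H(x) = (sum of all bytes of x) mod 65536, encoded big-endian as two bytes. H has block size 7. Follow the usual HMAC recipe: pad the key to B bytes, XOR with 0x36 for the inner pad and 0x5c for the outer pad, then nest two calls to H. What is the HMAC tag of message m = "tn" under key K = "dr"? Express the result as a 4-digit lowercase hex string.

02ba

Key "dr" = 64 72 is 2 bytes ≤ B = 7; zero-pad to 7 bytes: K' = 64 72 00 00 00 00 00.
K' ⊕ ipad = 52 44 36 36 36 36 36.  K' ⊕ opad = 38 2e 5c 5c 5c 5c 5c.
Inner input = (K'⊕ipad) ∥ m = 52 44 36 36 36 36 36 ∥ 74 6e.
Inner hash: sum = 82+68+54+54+54+54+54+116+110 = 646 → 02 86.
Outer input = (K'⊕opad) ∥ inner = 38 2e 5c 5c 5c 5c 5c ∥ 02 86.
Outer hash (tag): sum = 56+46+92+92+92+92+92+2+134 = 698 → 02 ba.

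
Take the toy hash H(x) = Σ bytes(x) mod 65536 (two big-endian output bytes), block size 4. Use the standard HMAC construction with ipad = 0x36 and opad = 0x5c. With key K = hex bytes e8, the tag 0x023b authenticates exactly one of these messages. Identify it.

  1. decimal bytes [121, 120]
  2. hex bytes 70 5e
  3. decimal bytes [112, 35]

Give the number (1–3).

Key hex bytes e8 is 1 byte ≤ B = 4; zero-pad to 4 bytes: K' = e8 00 00 00.
K' ⊕ ipad = de 36 36 36; K' ⊕ opad = b4 5c 5c 5c.
m1: inner = H(de 36 36 36 79 78) = 02 71; tag = H(b4 5c 5c 5c 02 71) = 023b ← matches
m2: inner = H(de 36 36 36 70 5e) = 02 4e; tag = H(b4 5c 5c 5c 02 4e) = 0218
m3: inner = H(de 36 36 36 70 23) = 02 13; tag = H(b4 5c 5c 5c 02 13) = 01dd

1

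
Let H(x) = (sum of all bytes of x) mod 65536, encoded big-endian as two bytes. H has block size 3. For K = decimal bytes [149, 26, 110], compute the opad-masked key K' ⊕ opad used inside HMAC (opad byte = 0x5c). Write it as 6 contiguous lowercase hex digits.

Key decimal bytes [149, 26, 110] = 95 1a 6e is exactly B = 3 bytes: K' = 95 1a 6e.
XOR each byte with 0x5c: 95⊕5c=c9, 1a⊕5c=46, 6e⊕5c=32.

c94632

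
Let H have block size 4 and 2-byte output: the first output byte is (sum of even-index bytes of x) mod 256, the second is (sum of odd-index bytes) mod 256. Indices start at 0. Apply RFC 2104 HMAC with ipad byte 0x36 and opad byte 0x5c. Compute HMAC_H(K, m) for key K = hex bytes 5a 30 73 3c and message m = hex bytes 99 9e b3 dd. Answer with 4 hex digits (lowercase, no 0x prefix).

3257

Key hex bytes 5a 30 73 3c is exactly B = 4 bytes: K' = 5a 30 73 3c.
K' ⊕ ipad = 6c 06 45 0a.  K' ⊕ opad = 06 6c 2f 60.
Inner input = (K'⊕ipad) ∥ m = 6c 06 45 0a ∥ 99 9e b3 dd.
Inner hash: even-index sum = 509 mod 256 = 253; odd-index sum = 395 mod 256 = 139 → fd 8b.
Outer input = (K'⊕opad) ∥ inner = 06 6c 2f 60 ∥ fd 8b.
Outer hash (tag): even-index sum = 306 mod 256 = 50; odd-index sum = 343 mod 256 = 87 → 32 57.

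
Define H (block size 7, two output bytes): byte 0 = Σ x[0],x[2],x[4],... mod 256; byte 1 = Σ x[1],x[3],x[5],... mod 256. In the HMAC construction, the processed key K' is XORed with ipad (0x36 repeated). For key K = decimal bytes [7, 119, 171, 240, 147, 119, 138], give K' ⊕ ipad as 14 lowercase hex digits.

Key decimal bytes [7, 119, 171, 240, 147, 119, 138] = 07 77 ab f0 93 77 8a is exactly B = 7 bytes: K' = 07 77 ab f0 93 77 8a.
XOR each byte with 0x36: 07⊕36=31, 77⊕36=41, ab⊕36=9d, f0⊕36=c6, 93⊕36=a5, 77⊕36=41, 8a⊕36=bc.

31419dc6a541bc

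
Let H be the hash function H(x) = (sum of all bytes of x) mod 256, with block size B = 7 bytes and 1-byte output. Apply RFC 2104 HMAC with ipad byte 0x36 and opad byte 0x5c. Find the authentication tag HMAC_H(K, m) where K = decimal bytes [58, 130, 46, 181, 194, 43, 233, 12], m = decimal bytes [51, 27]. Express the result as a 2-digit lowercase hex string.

4e

Key decimal bytes [58, 130, 46, 181, 194, 43, 233, 12] = 3a 82 2e b5 c2 2b e9 0c is 8 bytes > B = 7, so hash it first: H(key) = 81, then zero-pad to 7 bytes: K' = 81 00 00 00 00 00 00.
K' ⊕ ipad = b7 36 36 36 36 36 36.  K' ⊕ opad = dd 5c 5c 5c 5c 5c 5c.
Inner input = (K'⊕ipad) ∥ m = b7 36 36 36 36 36 36 ∥ 33 1b.
Inner hash: sum = 183+54+54+54+54+54+54+51+27 = 585; mod 256 = 73 → 49.
Outer input = (K'⊕opad) ∥ inner = dd 5c 5c 5c 5c 5c 5c ∥ 49.
Outer hash (tag): sum = 221+92+92+92+92+92+92+73 = 846; mod 256 = 78 → 4e.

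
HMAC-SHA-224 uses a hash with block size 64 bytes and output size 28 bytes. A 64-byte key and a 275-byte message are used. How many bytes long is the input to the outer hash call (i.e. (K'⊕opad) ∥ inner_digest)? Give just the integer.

92

Key is 64 ≤ 64 bytes, zero-padded: |K'| = 64.
Outer input = (K'⊕opad) ∥ H(inner) → 64 + 28 = 92 bytes.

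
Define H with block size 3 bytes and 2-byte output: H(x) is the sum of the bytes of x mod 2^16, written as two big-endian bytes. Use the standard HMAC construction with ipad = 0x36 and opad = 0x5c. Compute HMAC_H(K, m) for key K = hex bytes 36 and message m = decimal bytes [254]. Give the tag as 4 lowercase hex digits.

018d

Key hex bytes 36 is 1 byte ≤ B = 3; zero-pad to 3 bytes: K' = 36 00 00.
K' ⊕ ipad = 00 36 36.  K' ⊕ opad = 6a 5c 5c.
Inner input = (K'⊕ipad) ∥ m = 00 36 36 ∥ fe.
Inner hash: sum = 0+54+54+254 = 362 → 01 6a.
Outer input = (K'⊕opad) ∥ inner = 6a 5c 5c ∥ 01 6a.
Outer hash (tag): sum = 106+92+92+1+106 = 397 → 01 8d.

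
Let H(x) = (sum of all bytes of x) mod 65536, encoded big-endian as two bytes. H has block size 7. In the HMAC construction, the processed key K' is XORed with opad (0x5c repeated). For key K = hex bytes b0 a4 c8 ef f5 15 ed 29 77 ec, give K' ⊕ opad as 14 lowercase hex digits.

5ad25c5c5c5c5c

Key hex bytes b0 a4 c8 ef f5 15 ed 29 77 ec is 10 bytes > B = 7, so hash it first: H(key) = 06 8e, then zero-pad to 7 bytes: K' = 06 8e 00 00 00 00 00.
XOR each byte with 0x5c: 06⊕5c=5a, 8e⊕5c=d2, 00⊕5c=5c, 00⊕5c=5c, 00⊕5c=5c, 00⊕5c=5c, 00⊕5c=5c.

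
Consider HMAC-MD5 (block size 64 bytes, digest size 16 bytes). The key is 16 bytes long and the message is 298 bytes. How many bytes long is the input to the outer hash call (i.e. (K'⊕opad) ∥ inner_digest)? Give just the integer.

Key is 16 ≤ 64 bytes, zero-padded: |K'| = 64.
Outer input = (K'⊕opad) ∥ H(inner) → 64 + 16 = 80 bytes.

80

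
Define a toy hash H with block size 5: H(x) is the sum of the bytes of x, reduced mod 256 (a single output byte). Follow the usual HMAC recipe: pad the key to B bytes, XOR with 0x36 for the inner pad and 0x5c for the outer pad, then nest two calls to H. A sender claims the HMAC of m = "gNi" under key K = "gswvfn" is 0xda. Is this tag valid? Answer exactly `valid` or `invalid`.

valid

Key "gswvfn" = 67 73 77 76 66 6e is 6 bytes > B = 5, so hash it first: H(key) = 9b, then zero-pad to 5 bytes: K' = 9b 00 00 00 00.
K' ⊕ ipad = ad 36 36 36 36; K' ⊕ opad = c7 5c 5c 5c 5c.
Inner hash: sum = 173+54+54+54+54+103+78+105 = 675; mod 256 = 163 → a3.
Outer hash (recomputed tag): sum = 199+92+92+92+92+163 = 730; mod 256 = 218 → da.
Recomputed tag = da; claimed = da → match.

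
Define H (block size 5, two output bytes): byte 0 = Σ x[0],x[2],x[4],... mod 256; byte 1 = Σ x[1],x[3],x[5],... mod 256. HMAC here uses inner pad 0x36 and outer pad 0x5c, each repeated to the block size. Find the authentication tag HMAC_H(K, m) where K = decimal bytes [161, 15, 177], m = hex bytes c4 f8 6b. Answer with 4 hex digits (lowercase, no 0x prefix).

Key decimal bytes [161, 15, 177] = a1 0f b1 is 3 bytes ≤ B = 5; zero-pad to 5 bytes: K' = a1 0f b1 00 00.
K' ⊕ ipad = 97 39 87 36 36.  K' ⊕ opad = fd 53 ed 5c 5c.
Inner input = (K'⊕ipad) ∥ m = 97 39 87 36 36 ∥ c4 f8 6b.
Inner hash: even-index sum = 588 mod 256 = 76; odd-index sum = 414 mod 256 = 158 → 4c 9e.
Outer input = (K'⊕opad) ∥ inner = fd 53 ed 5c 5c ∥ 4c 9e.
Outer hash (tag): even-index sum = 740 mod 256 = 228; odd-index sum = 251 mod 256 = 251 → e4 fb.

e4fb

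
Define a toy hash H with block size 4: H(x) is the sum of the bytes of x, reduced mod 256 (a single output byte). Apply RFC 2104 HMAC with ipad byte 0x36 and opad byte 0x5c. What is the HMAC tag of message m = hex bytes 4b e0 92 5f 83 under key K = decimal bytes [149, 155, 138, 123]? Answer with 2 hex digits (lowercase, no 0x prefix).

Key decimal bytes [149, 155, 138, 123] = 95 9b 8a 7b is exactly B = 4 bytes: K' = 95 9b 8a 7b.
K' ⊕ ipad = a3 ad bc 4d.  K' ⊕ opad = c9 c7 d6 27.
Inner input = (K'⊕ipad) ∥ m = a3 ad bc 4d ∥ 4b e0 92 5f 83.
Inner hash: sum = 163+173+188+77+75+224+146+95+131 = 1272; mod 256 = 248 → f8.
Outer input = (K'⊕opad) ∥ inner = c9 c7 d6 27 ∥ f8.
Outer hash (tag): sum = 201+199+214+39+248 = 901; mod 256 = 133 → 85.

85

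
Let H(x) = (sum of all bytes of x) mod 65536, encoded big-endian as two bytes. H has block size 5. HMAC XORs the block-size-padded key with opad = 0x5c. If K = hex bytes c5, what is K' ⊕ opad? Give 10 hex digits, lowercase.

995c5c5c5c

Key hex bytes c5 is 1 byte ≤ B = 5; zero-pad to 5 bytes: K' = c5 00 00 00 00.
XOR each byte with 0x5c: c5⊕5c=99, 00⊕5c=5c, 00⊕5c=5c, 00⊕5c=5c, 00⊕5c=5c.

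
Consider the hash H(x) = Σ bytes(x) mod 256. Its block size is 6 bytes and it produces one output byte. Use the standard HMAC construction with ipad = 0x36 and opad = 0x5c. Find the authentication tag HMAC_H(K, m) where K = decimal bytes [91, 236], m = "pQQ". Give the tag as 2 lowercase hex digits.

Key decimal bytes [91, 236] = 5b ec is 2 bytes ≤ B = 6; zero-pad to 6 bytes: K' = 5b ec 00 00 00 00.
K' ⊕ ipad = 6d da 36 36 36 36.  K' ⊕ opad = 07 b0 5c 5c 5c 5c.
Inner input = (K'⊕ipad) ∥ m = 6d da 36 36 36 36 ∥ 70 51 51.
Inner hash: sum = 109+218+54+54+54+54+112+81+81 = 817; mod 256 = 49 → 31.
Outer input = (K'⊕opad) ∥ inner = 07 b0 5c 5c 5c 5c ∥ 31.
Outer hash (tag): sum = 7+176+92+92+92+92+49 = 600; mod 256 = 88 → 58.

58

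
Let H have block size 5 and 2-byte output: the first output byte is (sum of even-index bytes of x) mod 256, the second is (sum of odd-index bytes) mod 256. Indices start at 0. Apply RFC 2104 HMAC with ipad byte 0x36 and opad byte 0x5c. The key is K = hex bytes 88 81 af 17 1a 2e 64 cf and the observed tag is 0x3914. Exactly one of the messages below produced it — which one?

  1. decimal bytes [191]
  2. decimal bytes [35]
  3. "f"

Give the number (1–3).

1

Key hex bytes 88 81 af 17 1a 2e 64 cf is 8 bytes > B = 5, so hash it first: H(key) = b5 95, then zero-pad to 5 bytes: K' = b5 95 00 00 00.
K' ⊕ ipad = 83 a3 36 36 36; K' ⊕ opad = e9 c9 5c 5c 5c.
m1: inner = H(83 a3 36 36 36 bf) = ef 98; tag = H(e9 c9 5c 5c 5c ef 98) = 3914 ← matches
m2: inner = H(83 a3 36 36 36 23) = ef fc; tag = H(e9 c9 5c 5c 5c ef fc) = 9d14
m3: inner = H(83 a3 36 36 36 66) = ef 3f; tag = H(e9 c9 5c 5c 5c ef 3f) = e014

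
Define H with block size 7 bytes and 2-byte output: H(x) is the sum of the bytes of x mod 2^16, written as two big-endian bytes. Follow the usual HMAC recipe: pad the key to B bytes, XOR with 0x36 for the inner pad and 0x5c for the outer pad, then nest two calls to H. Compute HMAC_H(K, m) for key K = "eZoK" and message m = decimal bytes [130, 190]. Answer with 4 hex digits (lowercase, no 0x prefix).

0217

Key "eZoK" = 65 5a 6f 4b is 4 bytes ≤ B = 7; zero-pad to 7 bytes: K' = 65 5a 6f 4b 00 00 00.
K' ⊕ ipad = 53 6c 59 7d 36 36 36.  K' ⊕ opad = 39 06 33 17 5c 5c 5c.
Inner input = (K'⊕ipad) ∥ m = 53 6c 59 7d 36 36 36 ∥ 82 be.
Inner hash: sum = 83+108+89+125+54+54+54+130+190 = 887 → 03 77.
Outer input = (K'⊕opad) ∥ inner = 39 06 33 17 5c 5c 5c ∥ 03 77.
Outer hash (tag): sum = 57+6+51+23+92+92+92+3+119 = 535 → 02 17.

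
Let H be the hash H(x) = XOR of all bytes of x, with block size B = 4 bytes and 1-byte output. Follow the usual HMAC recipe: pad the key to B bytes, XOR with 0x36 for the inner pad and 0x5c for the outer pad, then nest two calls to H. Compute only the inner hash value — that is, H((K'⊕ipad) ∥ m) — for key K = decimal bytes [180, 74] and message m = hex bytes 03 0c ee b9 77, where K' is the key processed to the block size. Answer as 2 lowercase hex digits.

d1

Key decimal bytes [180, 74] = b4 4a is 2 bytes ≤ B = 4; zero-pad to 4 bytes: K' = b4 4a 00 00.
K' ⊕ ipad = 82 7c 36 36.
Inner input = 82 7c 36 36 ∥ 03 0c ee b9 77.
Inner hash: XOR 82⊕7c⊕36⊕36⊕03⊕0c⊕ee⊕b9⊕77 = d1.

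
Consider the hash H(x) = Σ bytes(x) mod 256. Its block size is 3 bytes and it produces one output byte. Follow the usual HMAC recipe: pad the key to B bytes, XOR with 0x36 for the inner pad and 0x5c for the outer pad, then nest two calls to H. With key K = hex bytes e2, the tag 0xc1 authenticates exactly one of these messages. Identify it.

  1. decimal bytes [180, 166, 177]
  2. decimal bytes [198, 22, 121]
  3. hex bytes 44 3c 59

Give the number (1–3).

1

Key hex bytes e2 is 1 byte ≤ B = 3; zero-pad to 3 bytes: K' = e2 00 00.
K' ⊕ ipad = d4 36 36; K' ⊕ opad = be 5c 5c.
m1: inner = H(d4 36 36 b4 a6 b1) = 4b; tag = H(be 5c 5c 4b) = c1 ← matches
m2: inner = H(d4 36 36 c6 16 79) = 95; tag = H(be 5c 5c 95) = 0b
m3: inner = H(d4 36 36 44 3c 59) = 19; tag = H(be 5c 5c 19) = 8f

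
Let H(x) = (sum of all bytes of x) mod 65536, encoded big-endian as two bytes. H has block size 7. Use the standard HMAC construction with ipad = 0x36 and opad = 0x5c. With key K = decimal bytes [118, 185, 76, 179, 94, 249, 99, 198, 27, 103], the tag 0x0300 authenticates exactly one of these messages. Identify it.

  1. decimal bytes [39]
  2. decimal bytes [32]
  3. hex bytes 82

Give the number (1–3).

1

Key decimal bytes [118, 185, 76, 179, 94, 249, 99, 198, 27, 103] = 76 b9 4c b3 5e f9 63 c6 1b 67 is 10 bytes > B = 7, so hash it first: H(key) = 05 30, then zero-pad to 7 bytes: K' = 05 30 00 00 00 00 00.
K' ⊕ ipad = 33 06 36 36 36 36 36; K' ⊕ opad = 59 6c 5c 5c 5c 5c 5c.
m1: inner = H(33 06 36 36 36 36 36 27) = 01 6e; tag = H(59 6c 5c 5c 5c 5c 5c 01 6e) = 0300 ← matches
m2: inner = H(33 06 36 36 36 36 36 20) = 01 67; tag = H(59 6c 5c 5c 5c 5c 5c 01 67) = 02f9
m3: inner = H(33 06 36 36 36 36 36 82) = 01 c9; tag = H(59 6c 5c 5c 5c 5c 5c 01 c9) = 035b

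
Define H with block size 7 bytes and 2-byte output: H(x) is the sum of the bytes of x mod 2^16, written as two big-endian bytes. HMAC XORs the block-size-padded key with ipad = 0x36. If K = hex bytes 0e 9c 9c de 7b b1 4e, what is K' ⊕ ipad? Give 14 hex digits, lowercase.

Key hex bytes 0e 9c 9c de 7b b1 4e is exactly B = 7 bytes: K' = 0e 9c 9c de 7b b1 4e.
XOR each byte with 0x36: 0e⊕36=38, 9c⊕36=aa, 9c⊕36=aa, de⊕36=e8, 7b⊕36=4d, b1⊕36=87, 4e⊕36=78.

38aaaae84d8778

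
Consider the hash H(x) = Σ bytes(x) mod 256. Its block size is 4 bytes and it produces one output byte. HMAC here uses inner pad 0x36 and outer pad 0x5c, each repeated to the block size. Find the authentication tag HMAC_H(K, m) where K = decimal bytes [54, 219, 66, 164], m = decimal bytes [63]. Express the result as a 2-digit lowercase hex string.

39

Key decimal bytes [54, 219, 66, 164] = 36 db 42 a4 is exactly B = 4 bytes: K' = 36 db 42 a4.
K' ⊕ ipad = 00 ed 74 92.  K' ⊕ opad = 6a 87 1e f8.
Inner input = (K'⊕ipad) ∥ m = 00 ed 74 92 ∥ 3f.
Inner hash: sum = 0+237+116+146+63 = 562; mod 256 = 50 → 32.
Outer input = (K'⊕opad) ∥ inner = 6a 87 1e f8 ∥ 32.
Outer hash (tag): sum = 106+135+30+248+50 = 569; mod 256 = 57 → 39.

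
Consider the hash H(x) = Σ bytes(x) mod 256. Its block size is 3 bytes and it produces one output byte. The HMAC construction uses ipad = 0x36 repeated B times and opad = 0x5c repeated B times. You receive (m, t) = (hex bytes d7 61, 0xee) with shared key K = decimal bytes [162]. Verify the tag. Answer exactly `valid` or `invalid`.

Key decimal bytes [162] = a2 is 1 byte ≤ B = 3; zero-pad to 3 bytes: K' = a2 00 00.
K' ⊕ ipad = 94 36 36; K' ⊕ opad = fe 5c 5c.
Inner hash: sum = 148+54+54+215+97 = 568; mod 256 = 56 → 38.
Outer hash (recomputed tag): sum = 254+92+92+56 = 494; mod 256 = 238 → ee.
Recomputed tag = ee; claimed = ee → match.

valid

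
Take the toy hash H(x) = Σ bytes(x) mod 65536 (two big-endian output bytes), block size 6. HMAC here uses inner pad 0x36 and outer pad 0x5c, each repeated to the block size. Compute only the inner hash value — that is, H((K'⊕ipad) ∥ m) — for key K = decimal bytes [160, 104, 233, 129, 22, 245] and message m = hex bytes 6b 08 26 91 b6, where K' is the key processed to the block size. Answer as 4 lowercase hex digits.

054d

Key decimal bytes [160, 104, 233, 129, 22, 245] = a0 68 e9 81 16 f5 is exactly B = 6 bytes: K' = a0 68 e9 81 16 f5.
K' ⊕ ipad = 96 5e df b7 20 c3.
Inner input = 96 5e df b7 20 c3 ∥ 6b 08 26 91 b6.
Inner hash: sum = 150+94+223+183+32+195+107+8+38+145+182 = 1357 → 05 4d.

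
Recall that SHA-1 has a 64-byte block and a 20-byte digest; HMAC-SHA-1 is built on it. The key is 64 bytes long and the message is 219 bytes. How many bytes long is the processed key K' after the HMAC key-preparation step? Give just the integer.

Key is 64 ≤ 64 bytes, zero-padded: |K'| = 64.

64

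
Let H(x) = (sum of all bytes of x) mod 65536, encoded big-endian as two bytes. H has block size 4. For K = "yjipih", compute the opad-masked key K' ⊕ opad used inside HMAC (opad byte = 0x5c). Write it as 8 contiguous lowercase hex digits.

Key "yjipih" = 79 6a 69 70 69 68 is 6 bytes > B = 4, so hash it first: H(key) = 02 8d, then zero-pad to 4 bytes: K' = 02 8d 00 00.
XOR each byte with 0x5c: 02⊕5c=5e, 8d⊕5c=d1, 00⊕5c=5c, 00⊕5c=5c.

5ed15c5c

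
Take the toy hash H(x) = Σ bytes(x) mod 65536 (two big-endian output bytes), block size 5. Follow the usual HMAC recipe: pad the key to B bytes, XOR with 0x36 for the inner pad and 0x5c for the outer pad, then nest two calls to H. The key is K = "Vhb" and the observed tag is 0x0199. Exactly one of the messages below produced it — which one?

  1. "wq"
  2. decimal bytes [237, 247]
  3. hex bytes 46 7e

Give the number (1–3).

Key "Vhb" = 56 68 62 is 3 bytes ≤ B = 5; zero-pad to 5 bytes: K' = 56 68 62 00 00.
K' ⊕ ipad = 60 5e 54 36 36; K' ⊕ opad = 0a 34 3e 5c 5c.
m1: inner = H(60 5e 54 36 36 77 71) = 02 66; tag = H(0a 34 3e 5c 5c 02 66) = 019c
m2: inner = H(60 5e 54 36 36 ed f7) = 03 62; tag = H(0a 34 3e 5c 5c 03 62) = 0199 ← matches
m3: inner = H(60 5e 54 36 36 46 7e) = 02 42; tag = H(0a 34 3e 5c 5c 02 42) = 0178

2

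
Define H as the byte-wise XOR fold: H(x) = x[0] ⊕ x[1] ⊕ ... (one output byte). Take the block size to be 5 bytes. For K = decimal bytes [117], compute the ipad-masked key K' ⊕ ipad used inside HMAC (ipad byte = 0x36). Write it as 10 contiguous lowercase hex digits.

4336363636

Key decimal bytes [117] = 75 is 1 byte ≤ B = 5; zero-pad to 5 bytes: K' = 75 00 00 00 00.
XOR each byte with 0x36: 75⊕36=43, 00⊕36=36, 00⊕36=36, 00⊕36=36, 00⊕36=36.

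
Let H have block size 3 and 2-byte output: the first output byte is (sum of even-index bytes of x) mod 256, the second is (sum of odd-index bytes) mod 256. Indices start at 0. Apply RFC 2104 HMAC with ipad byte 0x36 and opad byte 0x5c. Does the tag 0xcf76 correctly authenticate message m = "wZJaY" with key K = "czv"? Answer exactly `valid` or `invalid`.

valid

Key "czv" = 63 7a 76 is exactly B = 3 bytes: K' = 63 7a 76.
K' ⊕ ipad = 55 4c 40; K' ⊕ opad = 3f 26 2a.
Inner hash: even-index sum = 336 mod 256 = 80; odd-index sum = 358 mod 256 = 102 → 50 66.
Outer hash (recomputed tag): even-index sum = 207 mod 256 = 207; odd-index sum = 118 mod 256 = 118 → cf 76.
Recomputed tag = cf76; claimed = cf76 → match.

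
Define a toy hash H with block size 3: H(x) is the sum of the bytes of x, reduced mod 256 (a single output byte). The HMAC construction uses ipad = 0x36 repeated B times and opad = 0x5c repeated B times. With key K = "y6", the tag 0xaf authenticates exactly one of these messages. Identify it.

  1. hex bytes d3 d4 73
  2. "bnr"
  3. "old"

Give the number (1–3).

3

Key "y6" = 79 36 is 2 bytes ≤ B = 3; zero-pad to 3 bytes: K' = 79 36 00.
K' ⊕ ipad = 4f 00 36; K' ⊕ opad = 25 6a 5c.
m1: inner = H(4f 00 36 d3 d4 73) = 9f; tag = H(25 6a 5c 9f) = 8a
m2: inner = H(4f 00 36 62 6e 72) = c7; tag = H(25 6a 5c c7) = b2
m3: inner = H(4f 00 36 6f 6c 64) = c4; tag = H(25 6a 5c c4) = af ← matches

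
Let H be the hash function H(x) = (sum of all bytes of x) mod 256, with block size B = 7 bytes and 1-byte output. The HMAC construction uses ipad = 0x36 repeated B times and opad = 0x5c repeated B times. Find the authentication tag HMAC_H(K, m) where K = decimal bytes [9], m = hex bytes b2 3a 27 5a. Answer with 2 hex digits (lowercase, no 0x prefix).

Key decimal bytes [9] = 09 is 1 byte ≤ B = 7; zero-pad to 7 bytes: K' = 09 00 00 00 00 00 00.
K' ⊕ ipad = 3f 36 36 36 36 36 36.  K' ⊕ opad = 55 5c 5c 5c 5c 5c 5c.
Inner input = (K'⊕ipad) ∥ m = 3f 36 36 36 36 36 36 ∥ b2 3a 27 5a.
Inner hash: sum = 63+54+54+54+54+54+54+178+58+39+90 = 752; mod 256 = 240 → f0.
Outer input = (K'⊕opad) ∥ inner = 55 5c 5c 5c 5c 5c 5c ∥ f0.
Outer hash (tag): sum = 85+92+92+92+92+92+92+240 = 877; mod 256 = 109 → 6d.

6d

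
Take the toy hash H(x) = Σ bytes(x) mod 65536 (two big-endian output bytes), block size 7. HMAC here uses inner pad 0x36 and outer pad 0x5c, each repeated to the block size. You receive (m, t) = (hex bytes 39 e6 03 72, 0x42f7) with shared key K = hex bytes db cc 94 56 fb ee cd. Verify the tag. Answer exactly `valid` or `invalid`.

Key hex bytes db cc 94 56 fb ee cd is exactly B = 7 bytes: K' = db cc 94 56 fb ee cd.
K' ⊕ ipad = ed fa a2 60 cd d8 fb; K' ⊕ opad = 87 90 c8 0a a7 b2 91.
Inner hash: sum = 237+250+162+96+205+216+251+57+230+3+114 = 1821 → 07 1d.
Outer hash (recomputed tag): sum = 135+144+200+10+167+178+145+7+29 = 1015 → 03 f7.
Recomputed tag = 03f7; claimed = 42f7 → mismatch.

invalid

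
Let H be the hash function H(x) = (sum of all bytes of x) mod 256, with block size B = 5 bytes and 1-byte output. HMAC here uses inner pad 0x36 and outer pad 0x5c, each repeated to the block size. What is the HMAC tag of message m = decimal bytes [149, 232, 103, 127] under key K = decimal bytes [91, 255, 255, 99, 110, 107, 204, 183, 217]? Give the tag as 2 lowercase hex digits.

1f

Key decimal bytes [91, 255, 255, 99, 110, 107, 204, 183, 217] = 5b ff ff 63 6e 6b cc b7 d9 is 9 bytes > B = 5, so hash it first: H(key) = f1, then zero-pad to 5 bytes: K' = f1 00 00 00 00.
K' ⊕ ipad = c7 36 36 36 36.  K' ⊕ opad = ad 5c 5c 5c 5c.
Inner input = (K'⊕ipad) ∥ m = c7 36 36 36 36 ∥ 95 e8 67 7f.
Inner hash: sum = 199+54+54+54+54+149+232+103+127 = 1026; mod 256 = 2 → 02.
Outer input = (K'⊕opad) ∥ inner = ad 5c 5c 5c 5c ∥ 02.
Outer hash (tag): sum = 173+92+92+92+92+2 = 543; mod 256 = 31 → 1f.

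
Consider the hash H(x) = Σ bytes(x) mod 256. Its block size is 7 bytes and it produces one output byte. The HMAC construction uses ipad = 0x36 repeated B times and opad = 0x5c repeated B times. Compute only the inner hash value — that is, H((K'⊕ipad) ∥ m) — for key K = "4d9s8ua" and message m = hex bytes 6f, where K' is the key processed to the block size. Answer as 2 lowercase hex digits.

bf

Key "4d9s8ua" = 34 64 39 73 38 75 61 is exactly B = 7 bytes: K' = 34 64 39 73 38 75 61.
K' ⊕ ipad = 02 52 0f 45 0e 43 57.
Inner input = 02 52 0f 45 0e 43 57 ∥ 6f.
Inner hash: sum = 2+82+15+69+14+67+87+111 = 447; mod 256 = 191 → bf.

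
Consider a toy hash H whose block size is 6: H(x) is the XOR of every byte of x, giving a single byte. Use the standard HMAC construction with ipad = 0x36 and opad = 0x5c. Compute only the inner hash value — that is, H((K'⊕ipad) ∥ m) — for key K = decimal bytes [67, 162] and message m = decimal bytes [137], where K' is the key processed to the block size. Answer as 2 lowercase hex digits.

Key decimal bytes [67, 162] = 43 a2 is 2 bytes ≤ B = 6; zero-pad to 6 bytes: K' = 43 a2 00 00 00 00.
K' ⊕ ipad = 75 94 36 36 36 36.
Inner input = 75 94 36 36 36 36 ∥ 89.
Inner hash: XOR 75⊕94⊕36⊕36⊕36⊕36⊕89 = 68.

68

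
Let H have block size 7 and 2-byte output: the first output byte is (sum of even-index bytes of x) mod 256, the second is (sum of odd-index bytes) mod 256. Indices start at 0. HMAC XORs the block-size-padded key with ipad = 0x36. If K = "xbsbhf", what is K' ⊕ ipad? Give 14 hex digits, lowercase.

4e5445545e5036

Key "xbsbhf" = 78 62 73 62 68 66 is 6 bytes ≤ B = 7; zero-pad to 7 bytes: K' = 78 62 73 62 68 66 00.
XOR each byte with 0x36: 78⊕36=4e, 62⊕36=54, 73⊕36=45, 62⊕36=54, 68⊕36=5e, 66⊕36=50, 00⊕36=36.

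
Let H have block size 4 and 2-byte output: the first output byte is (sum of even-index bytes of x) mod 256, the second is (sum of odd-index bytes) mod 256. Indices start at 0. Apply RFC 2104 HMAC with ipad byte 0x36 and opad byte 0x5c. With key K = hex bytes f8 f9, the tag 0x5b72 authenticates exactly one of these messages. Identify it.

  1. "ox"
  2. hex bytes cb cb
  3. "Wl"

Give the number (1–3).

3

Key hex bytes f8 f9 is 2 bytes ≤ B = 4; zero-pad to 4 bytes: K' = f8 f9 00 00.
K' ⊕ ipad = ce cf 36 36; K' ⊕ opad = a4 a5 5c 5c.
m1: inner = H(ce cf 36 36 6f 78) = 73 7d; tag = H(a4 a5 5c 5c 73 7d) = 737e
m2: inner = H(ce cf 36 36 cb cb) = cf d0; tag = H(a4 a5 5c 5c cf d0) = cfd1
m3: inner = H(ce cf 36 36 57 6c) = 5b 71; tag = H(a4 a5 5c 5c 5b 71) = 5b72 ← matches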